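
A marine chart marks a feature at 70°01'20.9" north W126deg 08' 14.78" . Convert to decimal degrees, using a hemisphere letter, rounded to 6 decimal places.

70.022472° N, 126.137439° W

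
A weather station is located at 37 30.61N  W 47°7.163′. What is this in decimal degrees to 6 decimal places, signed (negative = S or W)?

Lat: 37 + 30.61/60 = 37.5101667
N ⇒ keep positive
Lon: 7.163′ = 0.119383°; total 47.1193833
W ⇒ negate

37.510167, -47.119383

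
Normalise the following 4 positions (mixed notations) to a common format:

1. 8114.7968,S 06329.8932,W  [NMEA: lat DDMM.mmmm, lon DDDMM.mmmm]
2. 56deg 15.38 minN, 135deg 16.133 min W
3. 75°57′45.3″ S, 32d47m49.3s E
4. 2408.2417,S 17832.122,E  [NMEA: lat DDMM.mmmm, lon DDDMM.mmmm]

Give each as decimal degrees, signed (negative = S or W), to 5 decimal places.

1. -81.24661, -63.49822
2. 56.25633, -135.26888
3. -75.96258, 32.79703
4. -24.13736, 178.53537

Point 1:
  Latitude: split at 2 digits → 81° and 14.7968′; 81 + 14.7968/60 = 81.246613
  S ⇒ negate
  Lon: split at 3 digits → 063° and 29.8932′; 63 + 29.8932/60 = 63.498220
  hemisphere W, so the sign is −
Point 2:
  Lat: 56 + 15.38/60 = 56.256333
  N ⇒ keep positive
  Longitude: 16.133′ = 0.268883°; total 135.268883
  W → negative
Point 3:
  φ: 75° + 57/60 + 45.3/3600 = 75 + 0.950000 + 0.012583 = 75.962583
  S → negative
  λ: 47′ + 49.3″ = 47.82167′; 32 + 47.82167/60 = 32.797028
  E → positive
Point 4:
  Latitude: split at 2 digits → 24° and 8.2417′; 24 + 8.2417/60 = 24.137362
  S ⇒ negate
  λ: degrees = first 3 digits = 178, minutes = 32.122; 178 + 32.122/60 = 178.535367
  E → positive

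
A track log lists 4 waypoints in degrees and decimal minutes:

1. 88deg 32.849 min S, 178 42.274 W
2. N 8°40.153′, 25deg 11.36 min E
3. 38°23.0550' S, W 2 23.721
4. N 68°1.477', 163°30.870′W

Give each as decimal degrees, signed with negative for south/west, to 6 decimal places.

1. -88.547483, -178.704567
2. 8.669217, 25.189333
3. -38.384250, -2.395350
4. 68.024617, -163.514500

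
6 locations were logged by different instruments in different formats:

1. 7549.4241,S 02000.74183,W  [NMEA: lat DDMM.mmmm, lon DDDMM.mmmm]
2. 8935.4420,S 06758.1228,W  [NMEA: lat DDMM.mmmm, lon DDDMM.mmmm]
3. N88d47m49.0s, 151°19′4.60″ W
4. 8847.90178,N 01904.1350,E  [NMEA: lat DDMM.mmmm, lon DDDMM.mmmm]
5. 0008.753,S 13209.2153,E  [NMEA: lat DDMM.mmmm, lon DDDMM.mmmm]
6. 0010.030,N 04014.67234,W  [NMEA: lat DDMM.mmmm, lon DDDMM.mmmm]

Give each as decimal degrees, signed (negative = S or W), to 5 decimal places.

Point 1:
  Lat: split at 2 digits → 75° and 49.4241′; 75 + 49.4241/60 = 75.823735
  S → negative
  λ: split at 3 digits → 020° and 0.74183′; 20 + 0.74183/60 = 20.012364
  hemisphere W, so the sign is −
Point 2:
  Latitude: degrees = first 2 digits = 89, minutes = 35.442; 89 + 35.442/60 = 89.590700
  hemisphere S, so the sign is −
  λ: split at 3 digits → 067° and 58.1228′; 67 + 58.1228/60 = 67.968713
  hemisphere W, so the sign is −
Point 3:
  Lat: 88 + 47/60 + 49/3600 = 88.796944
  N → positive
  Lon: 151 + 19/60 + 4.6/3600 = 151.317944
  W → negative
Point 4:
  φ: split at 2 digits → 88° and 47.90178′; 88 + 47.90178/60 = 88.798363
  N ⇒ keep positive
  λ: split at 3 digits → 019° and 4.135′; 19 + 4.135/60 = 19.068917
  E → positive
Point 5:
  Lat: degrees = first 2 digits = 0, minutes = 8.753; 0 + 8.753/60 = 0.145883
  hemisphere S, so the sign is −
  Lon: split at 3 digits → 132° and 9.2153′; 132 + 9.2153/60 = 132.153588
  E → positive
Point 6:
  Lat: split at 2 digits → 00° and 10.03′; 0 + 10.03/60 = 0.167167
  N ⇒ keep positive
  λ: split at 3 digits → 040° and 14.67234′; 40 + 14.67234/60 = 40.244539
  W → negative

1. -75.82374, -20.01236
2. -89.59070, -67.96871
3. 88.79694, -151.31794
4. 88.79836, 19.06892
5. -0.14588, 132.15359
6. 0.16717, -40.24454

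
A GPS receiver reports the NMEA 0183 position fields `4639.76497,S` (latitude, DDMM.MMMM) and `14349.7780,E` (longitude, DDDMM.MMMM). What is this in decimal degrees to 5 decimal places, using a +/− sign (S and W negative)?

Lat: degrees = first 2 digits = 46, minutes = 39.76497; 46 + 39.76497/60 = 46.662750
S → negative
Longitude: degrees = first 3 digits = 143, minutes = 49.778; 143 + 49.778/60 = 143.829633
E ⇒ keep positive

-46.66275, 143.82963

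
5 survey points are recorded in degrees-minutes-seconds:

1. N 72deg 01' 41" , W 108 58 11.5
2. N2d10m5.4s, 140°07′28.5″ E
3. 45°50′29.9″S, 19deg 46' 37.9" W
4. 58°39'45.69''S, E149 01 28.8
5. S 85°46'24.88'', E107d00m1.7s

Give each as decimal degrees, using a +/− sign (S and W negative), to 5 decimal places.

Point 1:
  Lat: 72 + 1/60 + 41/3600 = 72.028056
  N ⇒ keep positive
  Longitude: 108 + 58/60 + 11.5/3600 = 108.969861
  hemisphere W, so the sign is −
Point 2:
  Lat: 2° + 10/60 + 5.4/3600 = 2 + 0.166667 + 0.001500 = 2.168167
  N → positive
  λ: 7′ + 28.5″ = 7.47500′; 140 + 7.47500/60 = 140.124583
  E ⇒ keep positive
Point 3:
  φ: 50′ + 29.9″ = 50.49833′; 45 + 50.49833/60 = 45.841639
  S → negative
  Lon: 46′ + 37.9″ = 46.63167′; 19 + 46.63167/60 = 19.777194
  W ⇒ negate
Point 4:
  Latitude: 39′ + 45.69″ = 39.76150′; 58 + 39.76150/60 = 58.662692
  S ⇒ negate
  Lon: 149 + 1/60 + 28.8/3600 = 149.024667
  E ⇒ keep positive
Point 5:
  Latitude: 85° + 46/60 + 24.88/3600 = 85 + 0.766667 + 0.006911 = 85.773578
  S ⇒ negate
  Lon: 0′ + 1.7″ = 0.02833′; 107 + 0.02833/60 = 107.000472
  E ⇒ keep positive

1. 72.02806, -108.96986
2. 2.16817, 140.12458
3. -45.84164, -19.77719
4. -58.66269, 149.02467
5. -85.77358, 107.00047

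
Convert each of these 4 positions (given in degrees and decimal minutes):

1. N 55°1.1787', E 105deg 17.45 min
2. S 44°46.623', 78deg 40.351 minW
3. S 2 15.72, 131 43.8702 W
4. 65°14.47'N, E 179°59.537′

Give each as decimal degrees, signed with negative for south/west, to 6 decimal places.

1. 55.019645, 105.290833
2. -44.777050, -78.672517
3. -2.262000, -131.731170
4. 65.241167, 179.992283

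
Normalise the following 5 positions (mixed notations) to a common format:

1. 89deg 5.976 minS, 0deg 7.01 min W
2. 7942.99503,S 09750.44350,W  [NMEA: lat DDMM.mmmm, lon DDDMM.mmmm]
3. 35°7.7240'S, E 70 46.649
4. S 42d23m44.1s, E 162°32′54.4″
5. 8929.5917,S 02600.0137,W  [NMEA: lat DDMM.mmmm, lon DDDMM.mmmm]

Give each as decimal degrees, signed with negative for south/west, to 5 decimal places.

1. -89.09960, -0.11683
2. -79.71658, -97.84073
3. -35.12873, 70.77748
4. -42.39558, 162.54844
5. -89.49320, -26.00023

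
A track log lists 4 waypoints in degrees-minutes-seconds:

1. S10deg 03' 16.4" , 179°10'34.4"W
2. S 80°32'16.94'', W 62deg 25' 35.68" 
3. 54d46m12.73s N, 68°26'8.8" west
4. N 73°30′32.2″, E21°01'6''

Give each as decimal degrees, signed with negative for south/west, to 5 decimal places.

Point 1:
  Lat: 3′ + 16.4″ = 3.27333′; 10 + 3.27333/60 = 10.054556
  S → negative
  Lon: 10′ + 34.4″ = 10.57333′; 179 + 10.57333/60 = 179.176222
  W → negative
Point 2:
  Lat: 32′ + 16.94″ = 32.28233′; 80 + 32.28233/60 = 80.538039
  hemisphere S, so the sign is −
  Lon: 62 + 25/60 + 35.68/3600 = 62.426578
  hemisphere W, so the sign is −
Point 3:
  φ: 54° + 46/60 + 12.73/3600 = 54 + 0.766667 + 0.003536 = 54.770203
  N → positive
  Longitude: 68 + 26/60 + 8.8/3600 = 68.435778
  hemisphere W, so the sign is −
Point 4:
  Latitude: 30′ + 32.2″ = 30.53667′; 73 + 30.53667/60 = 73.508944
  N → positive
  Lon: 21 + 1/60 + 6/3600 = 21.018333
  E ⇒ keep positive

1. -10.05456, -179.17622
2. -80.53804, -62.42658
3. 54.77020, -68.43578
4. 73.50894, 21.01833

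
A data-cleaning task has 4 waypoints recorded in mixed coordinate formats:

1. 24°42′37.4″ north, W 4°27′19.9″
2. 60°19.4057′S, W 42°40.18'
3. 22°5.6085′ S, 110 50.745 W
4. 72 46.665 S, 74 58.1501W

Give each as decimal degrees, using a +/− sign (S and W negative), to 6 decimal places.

Point 1:
  Lat: 42′ + 37.4″ = 42.62333′; 24 + 42.62333/60 = 24.7103889
  N → positive
  Lon: 27′ + 19.9″ = 27.33167′; 4 + 27.33167/60 = 4.4555278
  W → negative
Point 2:
  φ: 60 + 19.4057/60 = 60.3234283
  hemisphere S, so the sign is −
  Longitude: 42 + 40.18/60 = 42.6696667
  hemisphere W, so the sign is −
Point 3:
  φ: 5.6085′ = 0.093475°; total 22.0934750
  hemisphere S, so the sign is −
  Lon: 110 + 50.745/60 = 110.8457500
  hemisphere W, so the sign is −
Point 4:
  Latitude: 46.665′ = 0.777750°; total 72.7777500
  hemisphere S, so the sign is −
  Longitude: 58.1501′ = 0.969168°; total 74.9691683
  hemisphere W, so the sign is −

1. 24.710389, -4.455528
2. -60.323428, -42.669667
3. -22.093475, -110.845750
4. -72.777750, -74.969168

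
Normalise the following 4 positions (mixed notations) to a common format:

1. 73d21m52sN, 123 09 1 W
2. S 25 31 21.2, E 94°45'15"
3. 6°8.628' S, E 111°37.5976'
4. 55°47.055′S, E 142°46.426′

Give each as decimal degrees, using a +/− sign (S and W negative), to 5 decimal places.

1. 73.36444, -123.15028
2. -25.52256, 94.75417
3. -6.14380, 111.62663
4. -55.78425, 142.77377

Point 1:
  Lat: 73 + 21/60 + 52/3600 = 73.364444
  N ⇒ keep positive
  λ: 123 + 9/60 + 1/3600 = 123.150278
  W ⇒ negate
Point 2:
  φ: 31′ + 21.2″ = 31.35333′; 25 + 31.35333/60 = 25.522556
  S → negative
  Lon: 94 + 45/60 + 15/3600 = 94.754167
  E ⇒ keep positive
Point 3:
  φ: 8.628′ = 0.143800°; total 6.143800
  hemisphere S, so the sign is −
  Longitude: 111 + 37.5976/60 = 111.626627
  E → positive
Point 4:
  Latitude: 47.055′ = 0.784250°; total 55.784250
  S ⇒ negate
  Lon: 46.426′ = 0.773767°; total 142.773767
  E ⇒ keep positive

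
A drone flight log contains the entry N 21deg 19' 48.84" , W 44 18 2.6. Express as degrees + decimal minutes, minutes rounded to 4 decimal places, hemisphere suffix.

21° 19.8140′ N, 44° 18.0433′ W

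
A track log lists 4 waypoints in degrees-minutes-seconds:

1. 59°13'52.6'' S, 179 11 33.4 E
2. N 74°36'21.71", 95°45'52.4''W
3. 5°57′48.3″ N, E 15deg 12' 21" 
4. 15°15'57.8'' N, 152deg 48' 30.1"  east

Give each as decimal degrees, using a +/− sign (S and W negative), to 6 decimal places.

1. -59.231278, 179.192611
2. 74.606031, -95.764556
3. 5.963417, 15.205833
4. 15.266056, 152.808361

Point 1:
  Lat: 59° + 13/60 + 52.6/3600 = 59 + 0.216667 + 0.014611 = 59.2312778
  S → negative
  Lon: 179 + 11/60 + 33.4/3600 = 179.1926111
  E ⇒ keep positive
Point 2:
  Latitude: 74° + 36/60 + 21.71/3600 = 74 + 0.600000 + 0.006031 = 74.6060306
  N → positive
  λ: 45′ + 52.4″ = 45.87333′; 95 + 45.87333/60 = 95.7645556
  hemisphere W, so the sign is −
Point 3:
  φ: 57′ + 48.3″ = 57.80500′; 5 + 57.80500/60 = 5.9634167
  N ⇒ keep positive
  Longitude: 12′ + 21″ = 12.35000′; 15 + 12.35000/60 = 15.2058333
  E → positive
Point 4:
  Latitude: 15° + 15/60 + 57.8/3600 = 15 + 0.250000 + 0.016056 = 15.2660556
  N → positive
  Longitude: 152° + 48/60 + 30.1/3600 = 152 + 0.800000 + 0.008361 = 152.8083611
  E ⇒ keep positive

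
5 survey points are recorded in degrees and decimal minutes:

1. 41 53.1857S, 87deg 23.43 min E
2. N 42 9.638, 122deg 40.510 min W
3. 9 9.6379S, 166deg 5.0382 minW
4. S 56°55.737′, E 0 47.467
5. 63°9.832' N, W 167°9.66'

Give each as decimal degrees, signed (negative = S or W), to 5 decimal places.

Point 1:
  φ: 41 + 53.1857/60 = 41.886428
  S → negative
  Longitude: 23.43′ = 0.390500°; total 87.390500
  E ⇒ keep positive
Point 2:
  Latitude: 9.638′ = 0.160633°; total 42.160633
  N ⇒ keep positive
  Longitude: 122 + 40.51/60 = 122.675167
  W → negative
Point 3:
  Lat: 9 + 9.6379/60 = 9.160632
  S → negative
  Longitude: 166 + 5.0382/60 = 166.083970
  hemisphere W, so the sign is −
Point 4:
  Latitude: 56 + 55.737/60 = 56.928950
  S ⇒ negate
  Longitude: 0 + 47.467/60 = 0.791117
  E → positive
Point 5:
  Latitude: 9.832′ = 0.163867°; total 63.163867
  N ⇒ keep positive
  Longitude: 9.66′ = 0.161000°; total 167.161000
  W ⇒ negate

1. -41.88643, 87.39050
2. 42.16063, -122.67517
3. -9.16063, -166.08397
4. -56.92895, 0.79112
5. 63.16387, -167.16100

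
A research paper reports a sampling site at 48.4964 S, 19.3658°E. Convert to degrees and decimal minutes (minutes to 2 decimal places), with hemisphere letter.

Latitude: fractional part 0.496400 → 29.7840 minutes
λ: fractional part 0.365800 → 21.9480 minutes

48° 29.78′ S, 19° 21.95′ E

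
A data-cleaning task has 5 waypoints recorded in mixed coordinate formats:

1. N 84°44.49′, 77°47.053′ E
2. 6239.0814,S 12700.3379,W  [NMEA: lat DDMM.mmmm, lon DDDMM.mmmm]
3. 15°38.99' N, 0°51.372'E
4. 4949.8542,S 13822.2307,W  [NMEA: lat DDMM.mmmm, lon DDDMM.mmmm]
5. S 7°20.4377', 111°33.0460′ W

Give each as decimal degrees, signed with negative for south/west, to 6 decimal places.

1. 84.741500, 77.784217
2. -62.651357, -127.005632
3. 15.649833, 0.856200
4. -49.830903, -138.370512
5. -7.340628, -111.550767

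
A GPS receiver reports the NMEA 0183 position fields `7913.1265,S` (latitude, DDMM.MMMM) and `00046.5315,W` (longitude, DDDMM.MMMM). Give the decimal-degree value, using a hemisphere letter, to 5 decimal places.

79.21878° S, 0.77553° W

φ: degrees = first 2 digits = 79, minutes = 13.1265; 79 + 13.1265/60 = 79.218775
λ: split at 3 digits → 000° and 46.5315′; 0 + 46.5315/60 = 0.775525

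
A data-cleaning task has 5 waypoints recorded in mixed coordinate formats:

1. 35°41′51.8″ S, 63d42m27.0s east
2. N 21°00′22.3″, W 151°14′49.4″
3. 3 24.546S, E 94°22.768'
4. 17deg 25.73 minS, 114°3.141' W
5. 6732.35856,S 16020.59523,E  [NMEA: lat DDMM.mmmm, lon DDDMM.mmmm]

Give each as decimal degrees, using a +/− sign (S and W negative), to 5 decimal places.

Point 1:
  Latitude: 41′ + 51.8″ = 41.86333′; 35 + 41.86333/60 = 35.697722
  S ⇒ negate
  Lon: 42′ + 27″ = 42.45000′; 63 + 42.45000/60 = 63.707500
  E → positive
Point 2:
  Latitude: 0′ + 22.3″ = 0.37167′; 21 + 0.37167/60 = 21.006194
  N ⇒ keep positive
  Longitude: 151 + 14/60 + 49.4/3600 = 151.247056
  hemisphere W, so the sign is −
Point 3:
  φ: 3 + 24.546/60 = 3.409100
  S ⇒ negate
  Lon: 22.768′ = 0.379467°; total 94.379467
  E ⇒ keep positive
Point 4:
  Lat: 17 + 25.73/60 = 17.428833
  S ⇒ negate
  Longitude: 114 + 3.141/60 = 114.052350
  W ⇒ negate
Point 5:
  φ: split at 2 digits → 67° and 32.35856′; 67 + 32.35856/60 = 67.539309
  S ⇒ negate
  Longitude: split at 3 digits → 160° and 20.59523′; 160 + 20.59523/60 = 160.343254
  E ⇒ keep positive

1. -35.69772, 63.70750
2. 21.00619, -151.24706
3. -3.40910, 94.37947
4. -17.42883, -114.05235
5. -67.53931, 160.34325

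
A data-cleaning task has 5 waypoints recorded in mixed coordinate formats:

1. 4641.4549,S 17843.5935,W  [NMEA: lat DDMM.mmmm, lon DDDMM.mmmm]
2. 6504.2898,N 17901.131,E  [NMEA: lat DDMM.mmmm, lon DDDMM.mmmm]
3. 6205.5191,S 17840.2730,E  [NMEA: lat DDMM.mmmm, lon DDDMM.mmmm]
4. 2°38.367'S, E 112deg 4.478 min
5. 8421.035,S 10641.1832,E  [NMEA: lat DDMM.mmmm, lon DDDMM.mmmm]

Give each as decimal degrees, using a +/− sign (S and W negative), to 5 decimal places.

Point 1:
  Lat: split at 2 digits → 46° and 41.4549′; 46 + 41.4549/60 = 46.690915
  S → negative
  Lon: split at 3 digits → 178° and 43.5935′; 178 + 43.5935/60 = 178.726558
  W ⇒ negate
Point 2:
  Latitude: split at 2 digits → 65° and 4.2898′; 65 + 4.2898/60 = 65.071497
  N ⇒ keep positive
  Longitude: degrees = first 3 digits = 179, minutes = 1.131; 179 + 1.131/60 = 179.018850
  E ⇒ keep positive
Point 3:
  Lat: degrees = first 2 digits = 62, minutes = 5.5191; 62 + 5.5191/60 = 62.091985
  S → negative
  Lon: degrees = first 3 digits = 178, minutes = 40.273; 178 + 40.273/60 = 178.671217
  E ⇒ keep positive
Point 4:
  Latitude: 38.367′ = 0.639450°; total 2.639450
  S ⇒ negate
  Lon: 4.478′ = 0.074633°; total 112.074633
  E → positive
Point 5:
  Lat: split at 2 digits → 84° and 21.035′; 84 + 21.035/60 = 84.350583
  hemisphere S, so the sign is −
  λ: degrees = first 3 digits = 106, minutes = 41.1832; 106 + 41.1832/60 = 106.686387
  E → positive

1. -46.69092, -178.72656
2. 65.07150, 179.01885
3. -62.09199, 178.67122
4. -2.63945, 112.07463
5. -84.35058, 106.68639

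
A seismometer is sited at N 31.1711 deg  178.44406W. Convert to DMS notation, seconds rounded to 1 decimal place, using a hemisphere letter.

φ: whole degrees 31; 10.26600′ → 10′ and 15.960″
Lon: whole degrees 178; 26.64360′ → 26′ and 38.616″

31°10′16.0″ N, 178°26′38.6″ W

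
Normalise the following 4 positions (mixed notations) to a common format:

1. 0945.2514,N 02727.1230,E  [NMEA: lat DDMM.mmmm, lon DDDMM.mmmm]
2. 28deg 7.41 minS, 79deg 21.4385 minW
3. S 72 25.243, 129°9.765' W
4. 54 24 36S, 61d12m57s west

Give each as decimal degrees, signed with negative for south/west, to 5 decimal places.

Point 1:
  φ: split at 2 digits → 09° and 45.2514′; 9 + 45.2514/60 = 9.754190
  N → positive
  Longitude: split at 3 digits → 027° and 27.123′; 27 + 27.123/60 = 27.452050
  E ⇒ keep positive
Point 2:
  Lat: 28 + 7.41/60 = 28.123500
  S → negative
  λ: 21.4385′ = 0.357308°; total 79.357308
  W ⇒ negate
Point 3:
  φ: 25.243′ = 0.420717°; total 72.420717
  hemisphere S, so the sign is −
  Longitude: 9.765′ = 0.162750°; total 129.162750
  W ⇒ negate
Point 4:
  Latitude: 54 + 24/60 + 36/3600 = 54.410000
  hemisphere S, so the sign is −
  Lon: 61° + 12/60 + 57/3600 = 61 + 0.200000 + 0.015833 = 61.215833
  hemisphere W, so the sign is −

1. 9.75419, 27.45205
2. -28.12350, -79.35731
3. -72.42072, -129.16275
4. -54.41000, -61.21583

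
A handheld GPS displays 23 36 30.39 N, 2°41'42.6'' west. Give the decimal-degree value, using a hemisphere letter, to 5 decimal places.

φ: 36′ + 30.39″ = 36.50650′; 23 + 36.50650/60 = 23.608442
λ: 2° + 41/60 + 42.6/3600 = 2 + 0.683333 + 0.011833 = 2.695167

23.60844° N, 2.69517° W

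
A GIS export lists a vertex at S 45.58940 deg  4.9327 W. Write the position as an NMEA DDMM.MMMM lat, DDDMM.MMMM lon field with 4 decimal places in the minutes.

Lat: 45° + 0.589400 × 60 = 45° 35.364000′
Lon: 4° + 0.932700 × 60 = 4° 55.962000′

4535.3640,S / 00455.9620,W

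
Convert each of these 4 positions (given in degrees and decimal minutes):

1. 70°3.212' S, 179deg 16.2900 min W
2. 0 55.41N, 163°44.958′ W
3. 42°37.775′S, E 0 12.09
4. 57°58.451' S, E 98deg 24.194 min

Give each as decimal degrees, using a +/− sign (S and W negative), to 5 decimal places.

Point 1:
  Latitude: 3.212′ = 0.053533°; total 70.053533
  hemisphere S, so the sign is −
  Lon: 179 + 16.29/60 = 179.271500
  hemisphere W, so the sign is −
Point 2:
  Lat: 55.41′ = 0.923500°; total 0.923500
  N → positive
  Lon: 163 + 44.958/60 = 163.749300
  W ⇒ negate
Point 3:
  φ: 42 + 37.775/60 = 42.629583
  hemisphere S, so the sign is −
  λ: 0 + 12.09/60 = 0.201500
  E ⇒ keep positive
Point 4:
  Lat: 57 + 58.451/60 = 57.974183
  S ⇒ negate
  λ: 98 + 24.194/60 = 98.403233
  E ⇒ keep positive

1. -70.05353, -179.27150
2. 0.92350, -163.74930
3. -42.62958, 0.20150
4. -57.97418, 98.40323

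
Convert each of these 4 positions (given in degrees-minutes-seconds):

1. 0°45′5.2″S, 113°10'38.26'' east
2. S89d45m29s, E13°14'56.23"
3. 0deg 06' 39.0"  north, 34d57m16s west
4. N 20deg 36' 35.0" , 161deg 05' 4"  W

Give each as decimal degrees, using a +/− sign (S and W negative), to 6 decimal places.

1. -0.751444, 113.177294
2. -89.758056, 13.248953
3. 0.110833, -34.954444
4. 20.609722, -161.084444

Point 1:
  Latitude: 0 + 45/60 + 5.2/3600 = 0.7514444
  S → negative
  λ: 113° + 10/60 + 38.26/3600 = 113 + 0.166667 + 0.010628 = 113.1772944
  E → positive
Point 2:
  Lat: 45′ + 29″ = 45.48333′; 89 + 45.48333/60 = 89.7580556
  S → negative
  Lon: 13° + 14/60 + 56.23/3600 = 13 + 0.233333 + 0.015619 = 13.2489528
  E → positive
Point 3:
  Latitude: 0 + 6/60 + 39/3600 = 0.1108333
  N ⇒ keep positive
  Longitude: 34 + 57/60 + 16/3600 = 34.9544444
  W → negative
Point 4:
  Lat: 20 + 36/60 + 35/3600 = 20.6097222
  N → positive
  Longitude: 161° + 5/60 + 4/3600 = 161 + 0.083333 + 0.001111 = 161.0844444
  W → negative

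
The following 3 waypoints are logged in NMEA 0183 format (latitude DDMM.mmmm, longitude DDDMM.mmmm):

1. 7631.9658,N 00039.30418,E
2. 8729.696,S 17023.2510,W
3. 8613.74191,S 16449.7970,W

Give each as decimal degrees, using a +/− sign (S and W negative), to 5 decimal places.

1. 76.53276, 0.65507
2. -87.49493, -170.38752
3. -86.22903, -164.82995

Point 1:
  Latitude: degrees = first 2 digits = 76, minutes = 31.9658; 76 + 31.9658/60 = 76.532763
  N ⇒ keep positive
  Lon: degrees = first 3 digits = 0, minutes = 39.30418; 0 + 39.30418/60 = 0.655070
  E ⇒ keep positive
Point 2:
  Latitude: split at 2 digits → 87° and 29.696′; 87 + 29.696/60 = 87.494933
  S → negative
  Lon: degrees = first 3 digits = 170, minutes = 23.251; 170 + 23.251/60 = 170.387517
  W ⇒ negate
Point 3:
  φ: split at 2 digits → 86° and 13.74191′; 86 + 13.74191/60 = 86.229032
  S ⇒ negate
  λ: split at 3 digits → 164° and 49.797′; 164 + 49.797/60 = 164.829950
  W → negative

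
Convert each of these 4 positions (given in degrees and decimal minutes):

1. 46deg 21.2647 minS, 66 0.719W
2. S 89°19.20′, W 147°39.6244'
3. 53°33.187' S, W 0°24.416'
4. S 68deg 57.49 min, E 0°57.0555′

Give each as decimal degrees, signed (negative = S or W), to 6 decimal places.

1. -46.354412, -66.011983
2. -89.320000, -147.660407
3. -53.553117, -0.406933
4. -68.958167, 0.950925

Point 1:
  Lat: 21.2647′ = 0.354412°; total 46.3544117
  S → negative
  λ: 66 + 0.719/60 = 66.0119833
  hemisphere W, so the sign is −
Point 2:
  φ: 19.2′ = 0.320000°; total 89.3200000
  S → negative
  Lon: 147 + 39.6244/60 = 147.6604067
  hemisphere W, so the sign is −
Point 3:
  Lat: 53 + 33.187/60 = 53.5531167
  S → negative
  Longitude: 24.416′ = 0.406933°; total 0.4069333
  W ⇒ negate
Point 4:
  Latitude: 57.49′ = 0.958167°; total 68.9581667
  S ⇒ negate
  Longitude: 57.0555′ = 0.950925°; total 0.9509250
  E → positive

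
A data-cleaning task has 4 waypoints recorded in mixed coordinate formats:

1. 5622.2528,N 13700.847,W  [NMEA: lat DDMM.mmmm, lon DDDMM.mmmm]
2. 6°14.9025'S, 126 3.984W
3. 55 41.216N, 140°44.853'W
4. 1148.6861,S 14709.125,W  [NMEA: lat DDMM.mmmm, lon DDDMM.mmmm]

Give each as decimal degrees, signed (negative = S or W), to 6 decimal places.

Point 1:
  Lat: split at 2 digits → 56° and 22.2528′; 56 + 22.2528/60 = 56.3708800
  N → positive
  Longitude: degrees = first 3 digits = 137, minutes = 0.847; 137 + 0.847/60 = 137.0141167
  W ⇒ negate
Point 2:
  Latitude: 6 + 14.9025/60 = 6.2483750
  hemisphere S, so the sign is −
  Lon: 3.984′ = 0.066400°; total 126.0664000
  W → negative
Point 3:
  φ: 41.216′ = 0.686933°; total 55.6869333
  N ⇒ keep positive
  λ: 140 + 44.853/60 = 140.7475500
  hemisphere W, so the sign is −
Point 4:
  Latitude: split at 2 digits → 11° and 48.6861′; 11 + 48.6861/60 = 11.8114350
  S ⇒ negate
  λ: degrees = first 3 digits = 147, minutes = 9.125; 147 + 9.125/60 = 147.1520833
  W ⇒ negate

1. 56.370880, -137.014117
2. -6.248375, -126.066400
3. 55.686933, -140.747550
4. -11.811435, -147.152083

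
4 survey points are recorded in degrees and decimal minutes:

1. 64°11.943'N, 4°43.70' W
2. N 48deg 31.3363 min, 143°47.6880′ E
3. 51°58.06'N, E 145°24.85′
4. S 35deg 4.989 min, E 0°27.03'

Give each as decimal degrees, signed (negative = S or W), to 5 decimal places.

1. 64.19905, -4.72833
2. 48.52227, 143.79480
3. 51.96767, 145.41417
4. -35.08315, 0.45050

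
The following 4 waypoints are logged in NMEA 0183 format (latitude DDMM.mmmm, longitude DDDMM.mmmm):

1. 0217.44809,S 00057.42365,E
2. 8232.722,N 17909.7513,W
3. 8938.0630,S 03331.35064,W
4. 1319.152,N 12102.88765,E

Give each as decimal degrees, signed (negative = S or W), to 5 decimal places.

1. -2.29080, 0.95706
2. 82.54537, -179.16252
3. -89.63438, -33.52251
4. 13.31920, 121.04813

Point 1:
  Lat: split at 2 digits → 02° and 17.44809′; 2 + 17.44809/60 = 2.290802
  hemisphere S, so the sign is −
  Lon: split at 3 digits → 000° and 57.42365′; 0 + 57.42365/60 = 0.957061
  E → positive
Point 2:
  φ: degrees = first 2 digits = 82, minutes = 32.722; 82 + 32.722/60 = 82.545367
  N ⇒ keep positive
  λ: degrees = first 3 digits = 179, minutes = 9.7513; 179 + 9.7513/60 = 179.162522
  hemisphere W, so the sign is −
Point 3:
  φ: degrees = first 2 digits = 89, minutes = 38.063; 89 + 38.063/60 = 89.634383
  S ⇒ negate
  Lon: degrees = first 3 digits = 33, minutes = 31.35064; 33 + 31.35064/60 = 33.522511
  W → negative
Point 4:
  φ: degrees = first 2 digits = 13, minutes = 19.152; 13 + 19.152/60 = 13.319200
  N ⇒ keep positive
  λ: split at 3 digits → 121° and 2.88765′; 121 + 2.88765/60 = 121.048128
  E → positive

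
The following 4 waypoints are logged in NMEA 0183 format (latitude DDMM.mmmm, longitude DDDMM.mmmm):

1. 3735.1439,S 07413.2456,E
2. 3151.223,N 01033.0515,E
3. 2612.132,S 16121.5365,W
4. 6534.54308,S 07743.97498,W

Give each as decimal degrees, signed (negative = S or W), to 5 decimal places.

Point 1:
  φ: split at 2 digits → 37° and 35.1439′; 37 + 35.1439/60 = 37.585732
  S → negative
  Longitude: split at 3 digits → 074° and 13.2456′; 74 + 13.2456/60 = 74.220760
  E → positive
Point 2:
  φ: split at 2 digits → 31° and 51.223′; 31 + 51.223/60 = 31.853717
  N ⇒ keep positive
  λ: degrees = first 3 digits = 10, minutes = 33.0515; 10 + 33.0515/60 = 10.550858
  E → positive
Point 3:
  Lat: split at 2 digits → 26° and 12.132′; 26 + 12.132/60 = 26.202200
  S → negative
  Longitude: split at 3 digits → 161° and 21.5365′; 161 + 21.5365/60 = 161.358942
  W ⇒ negate
Point 4:
  Latitude: split at 2 digits → 65° and 34.54308′; 65 + 34.54308/60 = 65.575718
  S ⇒ negate
  λ: split at 3 digits → 077° and 43.97498′; 77 + 43.97498/60 = 77.732916
  hemisphere W, so the sign is −

1. -37.58573, 74.22076
2. 31.85372, 10.55086
3. -26.20220, -161.35894
4. -65.57572, -77.73292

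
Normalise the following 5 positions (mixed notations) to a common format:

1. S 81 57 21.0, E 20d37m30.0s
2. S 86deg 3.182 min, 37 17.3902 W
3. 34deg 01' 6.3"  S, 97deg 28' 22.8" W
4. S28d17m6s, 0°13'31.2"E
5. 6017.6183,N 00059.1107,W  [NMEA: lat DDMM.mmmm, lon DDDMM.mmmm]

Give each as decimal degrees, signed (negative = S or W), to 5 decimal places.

Point 1:
  φ: 81° + 57/60 + 21/3600 = 81 + 0.950000 + 0.005833 = 81.955833
  S ⇒ negate
  Lon: 37′ + 30″ = 37.50000′; 20 + 37.50000/60 = 20.625000
  E ⇒ keep positive
Point 2:
  φ: 3.182′ = 0.053033°; total 86.053033
  S → negative
  λ: 37 + 17.3902/60 = 37.289837
  hemisphere W, so the sign is −
Point 3:
  Lat: 34° + 1/60 + 6.3/3600 = 34 + 0.016667 + 0.001750 = 34.018417
  S → negative
  Longitude: 97 + 28/60 + 22.8/3600 = 97.473000
  W → negative
Point 4:
  φ: 28 + 17/60 + 6/3600 = 28.285000
  S → negative
  Lon: 0 + 13/60 + 31.2/3600 = 0.225333
  E → positive
Point 5:
  φ: split at 2 digits → 60° and 17.6183′; 60 + 17.6183/60 = 60.293638
  N ⇒ keep positive
  λ: split at 3 digits → 000° and 59.1107′; 0 + 59.1107/60 = 0.985178
  hemisphere W, so the sign is −

1. -81.95583, 20.62500
2. -86.05303, -37.28984
3. -34.01842, -97.47300
4. -28.28500, 0.22533
5. 60.29364, -0.98518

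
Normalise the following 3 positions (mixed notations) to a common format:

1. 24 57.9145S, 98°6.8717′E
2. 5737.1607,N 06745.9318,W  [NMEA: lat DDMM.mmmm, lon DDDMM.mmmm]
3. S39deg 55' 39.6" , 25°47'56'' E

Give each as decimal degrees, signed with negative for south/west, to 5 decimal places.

1. -24.96524, 98.11453
2. 57.61935, -67.76553
3. -39.92767, 25.79889

Point 1:
  φ: 24 + 57.9145/60 = 24.965242
  hemisphere S, so the sign is −
  λ: 98 + 6.8717/60 = 98.114528
  E ⇒ keep positive
Point 2:
  Latitude: degrees = first 2 digits = 57, minutes = 37.1607; 57 + 37.1607/60 = 57.619345
  N ⇒ keep positive
  Longitude: split at 3 digits → 067° and 45.9318′; 67 + 45.9318/60 = 67.765530
  hemisphere W, so the sign is −
Point 3:
  Lat: 39 + 55/60 + 39.6/3600 = 39.927667
  S → negative
  Lon: 25 + 47/60 + 56/3600 = 25.798889
  E ⇒ keep positive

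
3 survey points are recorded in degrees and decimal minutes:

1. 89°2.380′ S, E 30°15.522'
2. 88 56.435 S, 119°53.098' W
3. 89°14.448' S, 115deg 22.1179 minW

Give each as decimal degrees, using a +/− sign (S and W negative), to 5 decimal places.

Point 1:
  φ: 2.38′ = 0.039667°; total 89.039667
  S → negative
  Longitude: 30 + 15.522/60 = 30.258700
  E ⇒ keep positive
Point 2:
  Latitude: 56.435′ = 0.940583°; total 88.940583
  S ⇒ negate
  Lon: 53.098′ = 0.884967°; total 119.884967
  W ⇒ negate
Point 3:
  Latitude: 14.448′ = 0.240800°; total 89.240800
  S ⇒ negate
  Longitude: 115 + 22.1179/60 = 115.368632
  W ⇒ negate

1. -89.03967, 30.25870
2. -88.94058, -119.88497
3. -89.24080, -115.36863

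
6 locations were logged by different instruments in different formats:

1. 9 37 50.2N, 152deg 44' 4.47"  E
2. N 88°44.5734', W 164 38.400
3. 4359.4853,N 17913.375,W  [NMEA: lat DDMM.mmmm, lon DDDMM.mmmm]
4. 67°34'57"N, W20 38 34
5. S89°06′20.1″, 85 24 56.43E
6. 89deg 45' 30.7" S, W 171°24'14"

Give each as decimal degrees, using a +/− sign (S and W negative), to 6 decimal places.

1. 9.630611, 152.734575
2. 88.742890, -164.640000
3. 43.991422, -179.222917
4. 67.582500, -20.642778
5. -89.105583, 85.415675
6. -89.758528, -171.403889

Point 1:
  φ: 9° + 37/60 + 50.2/3600 = 9 + 0.616667 + 0.013944 = 9.6306111
  N ⇒ keep positive
  λ: 44′ + 4.47″ = 44.07450′; 152 + 44.07450/60 = 152.7345750
  E ⇒ keep positive
Point 2:
  φ: 44.5734′ = 0.742890°; total 88.7428900
  N → positive
  λ: 38.4′ = 0.640000°; total 164.6400000
  W ⇒ negate
Point 3:
  Latitude: degrees = first 2 digits = 43, minutes = 59.4853; 43 + 59.4853/60 = 43.9914217
  N → positive
  Longitude: degrees = first 3 digits = 179, minutes = 13.375; 179 + 13.375/60 = 179.2229167
  hemisphere W, so the sign is −
Point 4:
  Latitude: 34′ + 57″ = 34.95000′; 67 + 34.95000/60 = 67.5825000
  N → positive
  Longitude: 38′ + 34″ = 38.56667′; 20 + 38.56667/60 = 20.6427778
  W ⇒ negate
Point 5:
  Latitude: 89 + 6/60 + 20.1/3600 = 89.1055833
  hemisphere S, so the sign is −
  Longitude: 85 + 24/60 + 56.43/3600 = 85.4156750
  E → positive
Point 6:
  φ: 89° + 45/60 + 30.7/3600 = 89 + 0.750000 + 0.008528 = 89.7585278
  S → negative
  Longitude: 171° + 24/60 + 14/3600 = 171 + 0.400000 + 0.003889 = 171.4038889
  W → negative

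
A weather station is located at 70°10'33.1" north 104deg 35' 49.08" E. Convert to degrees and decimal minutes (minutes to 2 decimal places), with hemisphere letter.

φ: seconds/60 = 0.55167; minutes = 10 + 0.55167 = 10.5517
λ: 35 + 49.08/60 = 35.8180′

70° 10.55′ N, 104° 35.82′ E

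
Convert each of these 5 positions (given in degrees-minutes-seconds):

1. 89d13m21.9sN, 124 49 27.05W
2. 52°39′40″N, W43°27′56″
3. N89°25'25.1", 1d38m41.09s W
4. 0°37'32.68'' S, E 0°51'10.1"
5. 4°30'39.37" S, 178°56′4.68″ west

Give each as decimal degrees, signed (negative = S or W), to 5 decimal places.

1. 89.22275, -124.82418
2. 52.66111, -43.46556
3. 89.42364, -1.64475
4. -0.62574, 0.85281
5. -4.51094, -178.93463

Point 1:
  Lat: 13′ + 21.9″ = 13.36500′; 89 + 13.36500/60 = 89.222750
  N → positive
  Longitude: 124° + 49/60 + 27.05/3600 = 124 + 0.816667 + 0.007514 = 124.824181
  W ⇒ negate
Point 2:
  Lat: 39′ + 40″ = 39.66667′; 52 + 39.66667/60 = 52.661111
  N → positive
  λ: 43° + 27/60 + 56/3600 = 43 + 0.450000 + 0.015556 = 43.465556
  W ⇒ negate
Point 3:
  Lat: 89° + 25/60 + 25.1/3600 = 89 + 0.416667 + 0.006972 = 89.423639
  N → positive
  λ: 1° + 38/60 + 41.09/3600 = 1 + 0.633333 + 0.011414 = 1.644747
  W ⇒ negate
Point 4:
  Latitude: 0° + 37/60 + 32.68/3600 = 0 + 0.616667 + 0.009078 = 0.625744
  S → negative
  Lon: 0° + 51/60 + 10.1/3600 = 0 + 0.850000 + 0.002806 = 0.852806
  E ⇒ keep positive
Point 5:
  φ: 30′ + 39.37″ = 30.65617′; 4 + 30.65617/60 = 4.510936
  hemisphere S, so the sign is −
  λ: 56′ + 4.68″ = 56.07800′; 178 + 56.07800/60 = 178.934633
  W → negative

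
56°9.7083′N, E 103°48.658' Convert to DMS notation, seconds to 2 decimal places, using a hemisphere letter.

Lat: fractional minutes 0.70830 × 60 = 42.4980″
Longitude: fractional minutes 0.65800 × 60 = 39.4800″

56°09′42.50″ N, 103°48′39.48″ E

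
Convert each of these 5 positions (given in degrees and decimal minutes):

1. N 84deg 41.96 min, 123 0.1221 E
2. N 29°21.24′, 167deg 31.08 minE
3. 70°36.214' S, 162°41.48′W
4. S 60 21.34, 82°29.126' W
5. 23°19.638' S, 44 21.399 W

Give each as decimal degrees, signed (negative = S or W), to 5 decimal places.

1. 84.69933, 123.00204
2. 29.35400, 167.51800
3. -70.60357, -162.69133
4. -60.35567, -82.48543
5. -23.32730, -44.35665

Point 1:
  φ: 84 + 41.96/60 = 84.699333
  N ⇒ keep positive
  Lon: 0.1221′ = 0.002035°; total 123.002035
  E ⇒ keep positive
Point 2:
  Latitude: 29 + 21.24/60 = 29.354000
  N ⇒ keep positive
  Lon: 31.08′ = 0.518000°; total 167.518000
  E → positive
Point 3:
  Latitude: 70 + 36.214/60 = 70.603567
  S → negative
  Longitude: 41.48′ = 0.691333°; total 162.691333
  W → negative
Point 4:
  Lat: 21.34′ = 0.355667°; total 60.355667
  S ⇒ negate
  Longitude: 29.126′ = 0.485433°; total 82.485433
  hemisphere W, so the sign is −
Point 5:
  φ: 23 + 19.638/60 = 23.327300
  hemisphere S, so the sign is −
  λ: 44 + 21.399/60 = 44.356650
  hemisphere W, so the sign is −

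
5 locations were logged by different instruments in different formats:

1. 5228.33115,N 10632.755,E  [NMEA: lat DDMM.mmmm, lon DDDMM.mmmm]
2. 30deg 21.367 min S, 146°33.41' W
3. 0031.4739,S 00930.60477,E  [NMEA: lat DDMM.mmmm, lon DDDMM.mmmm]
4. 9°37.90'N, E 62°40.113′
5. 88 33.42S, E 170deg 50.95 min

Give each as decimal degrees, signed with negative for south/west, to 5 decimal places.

Point 1:
  φ: degrees = first 2 digits = 52, minutes = 28.33115; 52 + 28.33115/60 = 52.472186
  N → positive
  Lon: degrees = first 3 digits = 106, minutes = 32.755; 106 + 32.755/60 = 106.545917
  E ⇒ keep positive
Point 2:
  Lat: 21.367′ = 0.356117°; total 30.356117
  S → negative
  Lon: 33.41′ = 0.556833°; total 146.556833
  W ⇒ negate
Point 3:
  Latitude: split at 2 digits → 00° and 31.4739′; 0 + 31.4739/60 = 0.524565
  hemisphere S, so the sign is −
  λ: degrees = first 3 digits = 9, minutes = 30.60477; 9 + 30.60477/60 = 9.510080
  E ⇒ keep positive
Point 4:
  φ: 9 + 37.9/60 = 9.631667
  N → positive
  λ: 62 + 40.113/60 = 62.668550
  E → positive
Point 5:
  Lat: 33.42′ = 0.557000°; total 88.557000
  hemisphere S, so the sign is −
  Lon: 50.95′ = 0.849167°; total 170.849167
  E → positive

1. 52.47219, 106.54592
2. -30.35612, -146.55683
3. -0.52457, 9.51008
4. 9.63167, 62.66855
5. -88.55700, 170.84917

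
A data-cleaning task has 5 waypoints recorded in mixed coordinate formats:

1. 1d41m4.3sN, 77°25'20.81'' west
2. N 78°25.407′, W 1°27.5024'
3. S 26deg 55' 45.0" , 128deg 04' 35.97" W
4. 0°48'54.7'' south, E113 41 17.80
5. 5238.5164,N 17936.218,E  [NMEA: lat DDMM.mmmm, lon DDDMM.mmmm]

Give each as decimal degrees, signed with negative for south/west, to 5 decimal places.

Point 1:
  Lat: 1 + 41/60 + 4.3/3600 = 1.684528
  N ⇒ keep positive
  λ: 77 + 25/60 + 20.81/3600 = 77.422447
  hemisphere W, so the sign is −
Point 2:
  Latitude: 25.407′ = 0.423450°; total 78.423450
  N → positive
  Longitude: 1 + 27.5024/60 = 1.458373
  hemisphere W, so the sign is −
Point 3:
  Lat: 26° + 55/60 + 45/3600 = 26 + 0.916667 + 0.012500 = 26.929167
  S → negative
  Lon: 4′ + 35.97″ = 4.59950′; 128 + 4.59950/60 = 128.076658
  W ⇒ negate
Point 4:
  Lat: 48′ + 54.7″ = 48.91167′; 0 + 48.91167/60 = 0.815194
  hemisphere S, so the sign is −
  Lon: 41′ + 17.8″ = 41.29667′; 113 + 41.29667/60 = 113.688278
  E → positive
Point 5:
  Lat: degrees = first 2 digits = 52, minutes = 38.5164; 52 + 38.5164/60 = 52.641940
  N ⇒ keep positive
  λ: split at 3 digits → 179° and 36.218′; 179 + 36.218/60 = 179.603633
  E → positive

1. 1.68453, -77.42245
2. 78.42345, -1.45837
3. -26.92917, -128.07666
4. -0.81519, 113.68828
5. 52.64194, 179.60363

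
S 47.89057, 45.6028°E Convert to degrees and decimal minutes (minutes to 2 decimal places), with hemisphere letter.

47° 53.43′ S, 45° 36.17′ E

Lat: 47° + 0.890570 × 60 = 47° 53.4342′
λ: 45° + 0.602800 × 60 = 45° 36.1680′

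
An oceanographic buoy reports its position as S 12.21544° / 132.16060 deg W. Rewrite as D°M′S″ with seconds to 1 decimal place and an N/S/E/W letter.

12°12′55.6″ S, 132°09′38.2″ W

Latitude: 0.215440 × 60 = 12.92640′ → 12′, remainder × 60 = 55.584″
Lon: 0.160600° → 9.63600′; 0.63600 × 60 = 38.160″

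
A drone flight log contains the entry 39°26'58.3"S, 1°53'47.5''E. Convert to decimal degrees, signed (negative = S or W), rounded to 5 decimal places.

-39.44953, 1.89653

Latitude: 26′ + 58.3″ = 26.97167′; 39 + 26.97167/60 = 39.449528
S ⇒ negate
Longitude: 1° + 53/60 + 47.5/3600 = 1 + 0.883333 + 0.013194 = 1.896528
E ⇒ keep positive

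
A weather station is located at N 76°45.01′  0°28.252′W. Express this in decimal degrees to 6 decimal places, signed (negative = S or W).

76.750167, -0.470867

φ: 76 + 45.01/60 = 76.7501667
N ⇒ keep positive
Longitude: 0 + 28.252/60 = 0.4708667
hemisphere W, so the sign is −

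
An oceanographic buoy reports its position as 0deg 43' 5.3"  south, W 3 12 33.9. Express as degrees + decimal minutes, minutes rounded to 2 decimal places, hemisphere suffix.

0° 43.09′ S, 3° 12.57′ W

φ: seconds/60 = 0.08833; minutes = 43 + 0.08833 = 43.0883
Lon: 12 + 33.9/60 = 12.5650′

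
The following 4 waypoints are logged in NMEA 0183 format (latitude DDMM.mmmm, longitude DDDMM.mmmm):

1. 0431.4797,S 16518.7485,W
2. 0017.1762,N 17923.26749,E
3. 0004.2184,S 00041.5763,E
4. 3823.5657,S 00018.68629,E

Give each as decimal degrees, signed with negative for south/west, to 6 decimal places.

1. -4.524662, -165.312475
2. 0.286270, 179.387792
3. -0.070307, 0.692938
4. -38.392762, 0.311438

Point 1:
  Latitude: degrees = first 2 digits = 4, minutes = 31.4797; 4 + 31.4797/60 = 4.5246617
  hemisphere S, so the sign is −
  λ: split at 3 digits → 165° and 18.7485′; 165 + 18.7485/60 = 165.3124750
  W → negative
Point 2:
  φ: degrees = first 2 digits = 0, minutes = 17.1762; 0 + 17.1762/60 = 0.2862700
  N ⇒ keep positive
  λ: split at 3 digits → 179° and 23.26749′; 179 + 23.26749/60 = 179.3877915
  E ⇒ keep positive
Point 3:
  Lat: degrees = first 2 digits = 0, minutes = 4.2184; 0 + 4.2184/60 = 0.0703067
  hemisphere S, so the sign is −
  Lon: split at 3 digits → 000° and 41.5763′; 0 + 41.5763/60 = 0.6929383
  E → positive
Point 4:
  φ: split at 2 digits → 38° and 23.5657′; 38 + 23.5657/60 = 38.3927617
  S → negative
  Longitude: degrees = first 3 digits = 0, minutes = 18.68629; 0 + 18.68629/60 = 0.3114382
  E ⇒ keep positive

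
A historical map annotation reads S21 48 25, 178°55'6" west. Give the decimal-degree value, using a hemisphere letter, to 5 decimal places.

21.80694° S, 178.91833° W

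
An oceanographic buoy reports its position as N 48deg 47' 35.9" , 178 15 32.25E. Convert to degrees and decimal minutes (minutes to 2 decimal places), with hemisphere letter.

φ: 47 + 35.9/60 = 47.5983′
Lon: 15 + 32.25/60 = 15.5375′

48° 47.60′ N, 178° 15.54′ E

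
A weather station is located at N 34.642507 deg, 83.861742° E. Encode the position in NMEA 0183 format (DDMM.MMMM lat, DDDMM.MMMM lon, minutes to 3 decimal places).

φ: 34° + 0.642507 × 60 = 34° 38.55042′
Lon: 83° + 0.861742 × 60 = 83° 51.70452′

3438.550,N / 08351.705,E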